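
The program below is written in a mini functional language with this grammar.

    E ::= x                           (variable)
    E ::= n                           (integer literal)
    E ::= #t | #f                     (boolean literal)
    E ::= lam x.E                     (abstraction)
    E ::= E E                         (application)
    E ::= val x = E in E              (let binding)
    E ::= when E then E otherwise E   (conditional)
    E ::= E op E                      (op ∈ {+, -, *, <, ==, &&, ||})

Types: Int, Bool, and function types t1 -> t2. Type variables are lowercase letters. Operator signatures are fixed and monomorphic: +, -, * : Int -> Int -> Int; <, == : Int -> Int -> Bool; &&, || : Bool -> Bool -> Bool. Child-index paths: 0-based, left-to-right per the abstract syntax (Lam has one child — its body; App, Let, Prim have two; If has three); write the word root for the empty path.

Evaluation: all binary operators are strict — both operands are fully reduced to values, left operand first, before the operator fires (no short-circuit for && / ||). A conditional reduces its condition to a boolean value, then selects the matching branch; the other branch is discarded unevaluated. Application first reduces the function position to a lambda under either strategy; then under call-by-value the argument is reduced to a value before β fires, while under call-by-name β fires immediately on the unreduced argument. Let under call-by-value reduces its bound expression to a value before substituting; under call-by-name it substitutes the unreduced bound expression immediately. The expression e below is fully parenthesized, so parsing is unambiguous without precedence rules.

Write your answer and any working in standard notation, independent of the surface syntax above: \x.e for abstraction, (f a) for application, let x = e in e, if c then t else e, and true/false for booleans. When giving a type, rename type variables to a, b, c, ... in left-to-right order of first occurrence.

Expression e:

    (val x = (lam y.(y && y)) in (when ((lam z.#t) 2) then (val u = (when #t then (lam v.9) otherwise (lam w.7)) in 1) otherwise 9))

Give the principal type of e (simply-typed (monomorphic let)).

Answer: Int

Trace:
y : a
  unify a ~ Bool
y : Bool
  unify Bool ~ Bool
\y._ : Bool -> Bool
let x : Bool -> Bool
\z._ : b -> Bool
  unify b -> Bool ~ Int -> c
  unify b ~ Int
  unify Bool ~ c
_ _ : Bool
  unify Bool ~ Bool
  unify Bool ~ Bool
\v._ : d -> Int
\w._ : e -> Int
  unify d -> Int ~ e -> Int
  unify d ~ e
  unify Int ~ Int
let u : e -> Int
  unify Int ~ Int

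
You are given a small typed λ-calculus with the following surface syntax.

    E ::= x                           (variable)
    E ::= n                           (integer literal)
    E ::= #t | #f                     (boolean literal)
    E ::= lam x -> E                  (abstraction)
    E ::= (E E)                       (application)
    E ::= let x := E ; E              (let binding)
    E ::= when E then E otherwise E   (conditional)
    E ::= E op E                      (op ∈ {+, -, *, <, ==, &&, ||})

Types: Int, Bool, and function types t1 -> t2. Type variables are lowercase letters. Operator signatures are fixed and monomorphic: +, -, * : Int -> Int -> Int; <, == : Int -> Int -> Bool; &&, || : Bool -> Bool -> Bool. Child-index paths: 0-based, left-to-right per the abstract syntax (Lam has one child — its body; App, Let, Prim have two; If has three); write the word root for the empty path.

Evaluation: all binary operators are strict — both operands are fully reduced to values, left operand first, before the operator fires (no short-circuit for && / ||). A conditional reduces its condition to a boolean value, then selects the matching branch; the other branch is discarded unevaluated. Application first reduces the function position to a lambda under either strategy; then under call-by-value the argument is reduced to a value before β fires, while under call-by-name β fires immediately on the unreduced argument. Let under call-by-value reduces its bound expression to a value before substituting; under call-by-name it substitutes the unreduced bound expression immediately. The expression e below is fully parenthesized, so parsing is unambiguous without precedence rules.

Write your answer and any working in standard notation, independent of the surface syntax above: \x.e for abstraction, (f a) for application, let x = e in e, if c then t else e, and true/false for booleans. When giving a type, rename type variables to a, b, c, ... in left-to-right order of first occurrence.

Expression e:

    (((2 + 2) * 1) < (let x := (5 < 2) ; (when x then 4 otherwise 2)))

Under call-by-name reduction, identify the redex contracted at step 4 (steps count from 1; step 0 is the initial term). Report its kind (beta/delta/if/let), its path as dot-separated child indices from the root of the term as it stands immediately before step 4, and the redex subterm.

Trace:
step 0: (((2 + 2) * 1) < (let x = (5 < 2) in (if x then 4 else 2)))
step 1: [delta@0.0] ((4 * 1) < (let x = (5 < 2) in (if x then 4 else 2)))
step 2: [delta@0] (4 < (let x = (5 < 2) in (if x then 4 else 2)))
step 3: [let@1] (4 < (if (5 < 2) then 4 else 2))
step 4: [delta@1.0] (4 < (if false then 4 else 2))

Answer: delta at 1.0 : (5 < 2)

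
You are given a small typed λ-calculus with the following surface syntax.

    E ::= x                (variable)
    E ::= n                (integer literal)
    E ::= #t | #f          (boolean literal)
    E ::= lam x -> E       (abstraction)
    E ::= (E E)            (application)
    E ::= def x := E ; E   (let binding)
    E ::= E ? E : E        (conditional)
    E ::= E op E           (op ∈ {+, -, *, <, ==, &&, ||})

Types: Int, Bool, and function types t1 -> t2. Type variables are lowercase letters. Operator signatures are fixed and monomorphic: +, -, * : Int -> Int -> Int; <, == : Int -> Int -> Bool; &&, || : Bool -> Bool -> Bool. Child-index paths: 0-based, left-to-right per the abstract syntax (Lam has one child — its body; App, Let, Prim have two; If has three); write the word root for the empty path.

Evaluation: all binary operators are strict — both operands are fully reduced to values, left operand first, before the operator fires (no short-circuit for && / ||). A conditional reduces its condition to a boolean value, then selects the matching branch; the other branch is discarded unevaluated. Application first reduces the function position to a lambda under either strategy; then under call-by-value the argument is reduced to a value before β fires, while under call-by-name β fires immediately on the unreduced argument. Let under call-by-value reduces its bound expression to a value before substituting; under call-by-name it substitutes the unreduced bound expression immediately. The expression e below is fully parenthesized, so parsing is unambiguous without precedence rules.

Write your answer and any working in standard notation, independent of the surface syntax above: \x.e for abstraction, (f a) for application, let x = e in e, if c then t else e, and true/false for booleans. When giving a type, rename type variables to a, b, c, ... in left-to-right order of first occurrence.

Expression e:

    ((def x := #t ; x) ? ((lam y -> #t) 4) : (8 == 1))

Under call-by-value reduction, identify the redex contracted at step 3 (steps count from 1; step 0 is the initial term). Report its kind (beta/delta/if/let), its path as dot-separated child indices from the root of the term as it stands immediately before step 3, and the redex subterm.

Working:
step 0: (if (let x = true in x) then ((\y.true) 4) else (8 == 1))
step 1: [let@0] (if true then ((\y.true) 4) else (8 == 1))
step 2: [if@root] ((\y.true) 4)
step 3: [beta@root] true

Answer: beta at root : ((\y.true) 4)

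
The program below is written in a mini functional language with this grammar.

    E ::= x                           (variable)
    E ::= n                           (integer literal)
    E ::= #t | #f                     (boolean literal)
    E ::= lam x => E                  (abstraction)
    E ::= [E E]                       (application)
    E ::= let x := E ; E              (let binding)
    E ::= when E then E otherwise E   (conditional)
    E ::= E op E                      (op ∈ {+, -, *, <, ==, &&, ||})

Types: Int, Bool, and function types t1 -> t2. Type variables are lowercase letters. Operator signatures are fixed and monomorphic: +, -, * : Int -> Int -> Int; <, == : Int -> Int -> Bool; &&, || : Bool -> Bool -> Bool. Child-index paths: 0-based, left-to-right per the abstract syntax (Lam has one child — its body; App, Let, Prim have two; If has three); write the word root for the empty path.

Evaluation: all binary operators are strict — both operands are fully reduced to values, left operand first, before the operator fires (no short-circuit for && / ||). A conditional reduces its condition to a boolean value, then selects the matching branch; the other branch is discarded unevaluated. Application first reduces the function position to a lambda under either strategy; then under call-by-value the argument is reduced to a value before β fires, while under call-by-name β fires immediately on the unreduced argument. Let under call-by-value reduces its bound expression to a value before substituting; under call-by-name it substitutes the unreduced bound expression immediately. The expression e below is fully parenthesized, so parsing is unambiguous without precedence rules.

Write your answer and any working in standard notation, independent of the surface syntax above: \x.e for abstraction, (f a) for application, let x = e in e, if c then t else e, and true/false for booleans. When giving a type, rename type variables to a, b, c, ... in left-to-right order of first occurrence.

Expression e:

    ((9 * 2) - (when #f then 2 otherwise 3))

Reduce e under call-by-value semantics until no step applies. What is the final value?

Derivation:
step 0: ((9 * 2) - (if false then 2 else 3))
step 1: [delta@0] (18 - (if false then 2 else 3))
step 2: [if@1] (18 - 3)
step 3: [delta@root] 15

Answer: 15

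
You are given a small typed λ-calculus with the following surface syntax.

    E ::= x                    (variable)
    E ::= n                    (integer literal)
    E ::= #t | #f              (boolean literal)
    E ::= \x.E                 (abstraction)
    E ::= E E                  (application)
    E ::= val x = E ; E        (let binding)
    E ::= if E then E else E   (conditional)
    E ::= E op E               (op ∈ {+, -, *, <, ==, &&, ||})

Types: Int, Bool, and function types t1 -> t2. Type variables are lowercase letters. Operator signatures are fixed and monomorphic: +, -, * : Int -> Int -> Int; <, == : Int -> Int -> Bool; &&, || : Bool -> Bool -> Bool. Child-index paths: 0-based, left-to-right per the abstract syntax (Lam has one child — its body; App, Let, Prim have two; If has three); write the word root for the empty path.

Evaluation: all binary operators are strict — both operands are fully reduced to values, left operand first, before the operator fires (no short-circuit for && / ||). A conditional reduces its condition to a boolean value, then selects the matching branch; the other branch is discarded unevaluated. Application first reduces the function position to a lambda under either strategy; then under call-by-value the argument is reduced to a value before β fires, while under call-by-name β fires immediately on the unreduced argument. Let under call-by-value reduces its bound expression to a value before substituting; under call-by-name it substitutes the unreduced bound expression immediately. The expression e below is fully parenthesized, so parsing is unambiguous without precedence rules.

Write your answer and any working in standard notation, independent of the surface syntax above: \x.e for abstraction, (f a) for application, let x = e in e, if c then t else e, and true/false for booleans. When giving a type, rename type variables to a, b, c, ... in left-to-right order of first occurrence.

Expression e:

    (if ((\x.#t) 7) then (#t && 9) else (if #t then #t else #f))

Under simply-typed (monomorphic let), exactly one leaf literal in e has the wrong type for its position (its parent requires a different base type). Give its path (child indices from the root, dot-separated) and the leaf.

Answer: 1.1 : 9

Working:
\x._ : a -> Bool
  unify a -> Bool ~ Int -> b
  unify a ~ Int
  unify Bool ~ b
_ _ : Bool
  unify Bool ~ Bool
  unify Bool ~ Bool
  unify Int ~ Bool
  FAIL: mismatch Int ~ Bool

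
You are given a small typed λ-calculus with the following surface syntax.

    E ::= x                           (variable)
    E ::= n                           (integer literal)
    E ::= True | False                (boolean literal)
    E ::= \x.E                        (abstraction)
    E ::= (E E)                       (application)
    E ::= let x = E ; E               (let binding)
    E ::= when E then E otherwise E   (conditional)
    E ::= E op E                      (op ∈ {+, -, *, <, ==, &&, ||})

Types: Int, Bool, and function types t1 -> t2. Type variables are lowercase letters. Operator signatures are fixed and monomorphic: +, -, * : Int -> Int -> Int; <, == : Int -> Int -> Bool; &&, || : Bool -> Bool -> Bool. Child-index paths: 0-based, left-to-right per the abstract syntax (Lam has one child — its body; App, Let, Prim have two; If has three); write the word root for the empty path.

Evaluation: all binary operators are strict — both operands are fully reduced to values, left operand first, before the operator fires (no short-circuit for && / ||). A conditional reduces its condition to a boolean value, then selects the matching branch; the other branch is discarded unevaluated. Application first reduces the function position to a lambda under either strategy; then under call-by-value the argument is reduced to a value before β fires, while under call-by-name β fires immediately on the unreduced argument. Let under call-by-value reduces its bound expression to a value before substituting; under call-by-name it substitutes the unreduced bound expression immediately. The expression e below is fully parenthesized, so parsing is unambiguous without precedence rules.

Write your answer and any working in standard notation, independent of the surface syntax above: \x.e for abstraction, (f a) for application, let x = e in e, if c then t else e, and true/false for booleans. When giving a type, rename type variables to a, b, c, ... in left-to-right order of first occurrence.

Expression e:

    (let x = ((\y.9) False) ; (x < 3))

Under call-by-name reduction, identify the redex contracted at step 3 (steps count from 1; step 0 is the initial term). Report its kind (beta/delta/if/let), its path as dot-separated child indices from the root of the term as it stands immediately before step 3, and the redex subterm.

Answer: delta at root : (9 < 3)

Working:
step 0: (let x = ((\y.9) false) in (x < 3))
step 1: [let@root] (((\y.9) false) < 3)
step 2: [beta@0] (9 < 3)
step 3: [delta@root] false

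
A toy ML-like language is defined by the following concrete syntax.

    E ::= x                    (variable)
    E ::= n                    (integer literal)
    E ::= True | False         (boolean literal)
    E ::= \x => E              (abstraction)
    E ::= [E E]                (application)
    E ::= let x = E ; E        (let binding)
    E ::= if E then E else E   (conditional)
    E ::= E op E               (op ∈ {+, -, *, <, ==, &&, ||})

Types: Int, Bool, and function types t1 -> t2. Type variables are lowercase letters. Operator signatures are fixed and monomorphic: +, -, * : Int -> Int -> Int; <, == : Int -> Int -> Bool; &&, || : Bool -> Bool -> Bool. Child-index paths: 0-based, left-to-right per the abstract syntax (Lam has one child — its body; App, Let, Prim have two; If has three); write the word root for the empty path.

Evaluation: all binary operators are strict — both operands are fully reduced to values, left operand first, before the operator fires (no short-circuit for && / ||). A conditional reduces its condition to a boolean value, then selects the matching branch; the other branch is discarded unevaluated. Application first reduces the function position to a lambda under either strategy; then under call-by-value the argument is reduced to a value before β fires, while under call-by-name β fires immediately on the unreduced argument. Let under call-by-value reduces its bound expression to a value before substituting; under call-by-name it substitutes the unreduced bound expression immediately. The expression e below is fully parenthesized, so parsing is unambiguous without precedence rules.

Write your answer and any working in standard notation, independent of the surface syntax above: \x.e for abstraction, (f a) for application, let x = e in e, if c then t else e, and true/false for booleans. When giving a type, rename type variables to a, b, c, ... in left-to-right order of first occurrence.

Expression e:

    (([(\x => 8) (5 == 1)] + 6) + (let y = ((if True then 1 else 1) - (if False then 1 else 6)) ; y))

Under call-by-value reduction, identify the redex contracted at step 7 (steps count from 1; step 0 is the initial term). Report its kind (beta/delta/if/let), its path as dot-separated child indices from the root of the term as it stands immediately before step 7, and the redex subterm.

Trace:
step 0: ((((\x.8) (5 == 1)) + 6) + (let y = ((if true then 1 else 1) - (if false then 1 else 6)) in y))
step 1: [delta@0.0.1] ((((\x.8) false) + 6) + (let y = ((if true then 1 else 1) - (if false then 1 else 6)) in y))
step 2: [beta@0.0] ((8 + 6) + (let y = ((if true then 1 else 1) - (if false then 1 else 6)) in y))
step 3: [delta@0] (14 + (let y = ((if true then 1 else 1) - (if false then 1 else 6)) in y))
step 4: [if@1.0.0] (14 + (let y = (1 - (if false then 1 else 6)) in y))
step 5: [if@1.0.1] (14 + (let y = (1 - 6) in y))
step 6: [delta@1.0] (14 + (let y = -5 in y))
step 7: [let@1] (14 + -5)

Answer: let at 1 : (let y = -5 in y)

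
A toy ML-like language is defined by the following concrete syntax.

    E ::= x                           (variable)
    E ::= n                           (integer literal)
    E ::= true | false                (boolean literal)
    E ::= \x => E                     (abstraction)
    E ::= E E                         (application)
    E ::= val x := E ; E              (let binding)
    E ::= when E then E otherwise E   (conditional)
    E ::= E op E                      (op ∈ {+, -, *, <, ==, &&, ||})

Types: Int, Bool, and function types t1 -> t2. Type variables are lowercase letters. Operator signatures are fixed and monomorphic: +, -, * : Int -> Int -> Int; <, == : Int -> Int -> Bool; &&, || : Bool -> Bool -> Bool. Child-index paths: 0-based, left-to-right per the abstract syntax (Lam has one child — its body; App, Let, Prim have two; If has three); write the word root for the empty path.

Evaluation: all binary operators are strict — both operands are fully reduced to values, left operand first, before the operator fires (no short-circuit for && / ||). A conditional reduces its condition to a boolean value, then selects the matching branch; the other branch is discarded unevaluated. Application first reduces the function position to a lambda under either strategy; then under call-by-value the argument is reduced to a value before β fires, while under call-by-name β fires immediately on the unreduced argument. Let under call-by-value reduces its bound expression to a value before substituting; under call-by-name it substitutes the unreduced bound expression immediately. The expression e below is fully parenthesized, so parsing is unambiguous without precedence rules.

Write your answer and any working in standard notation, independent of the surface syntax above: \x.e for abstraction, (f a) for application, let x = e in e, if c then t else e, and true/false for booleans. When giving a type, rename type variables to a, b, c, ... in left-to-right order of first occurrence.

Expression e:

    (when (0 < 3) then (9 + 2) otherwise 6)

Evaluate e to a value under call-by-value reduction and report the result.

Answer: 11

Trace:
step 0: (if (0 < 3) then (9 + 2) else 6)
step 1: [delta@0] (if true then (9 + 2) else 6)
step 2: [if@root] (9 + 2)
step 3: [delta@root] 11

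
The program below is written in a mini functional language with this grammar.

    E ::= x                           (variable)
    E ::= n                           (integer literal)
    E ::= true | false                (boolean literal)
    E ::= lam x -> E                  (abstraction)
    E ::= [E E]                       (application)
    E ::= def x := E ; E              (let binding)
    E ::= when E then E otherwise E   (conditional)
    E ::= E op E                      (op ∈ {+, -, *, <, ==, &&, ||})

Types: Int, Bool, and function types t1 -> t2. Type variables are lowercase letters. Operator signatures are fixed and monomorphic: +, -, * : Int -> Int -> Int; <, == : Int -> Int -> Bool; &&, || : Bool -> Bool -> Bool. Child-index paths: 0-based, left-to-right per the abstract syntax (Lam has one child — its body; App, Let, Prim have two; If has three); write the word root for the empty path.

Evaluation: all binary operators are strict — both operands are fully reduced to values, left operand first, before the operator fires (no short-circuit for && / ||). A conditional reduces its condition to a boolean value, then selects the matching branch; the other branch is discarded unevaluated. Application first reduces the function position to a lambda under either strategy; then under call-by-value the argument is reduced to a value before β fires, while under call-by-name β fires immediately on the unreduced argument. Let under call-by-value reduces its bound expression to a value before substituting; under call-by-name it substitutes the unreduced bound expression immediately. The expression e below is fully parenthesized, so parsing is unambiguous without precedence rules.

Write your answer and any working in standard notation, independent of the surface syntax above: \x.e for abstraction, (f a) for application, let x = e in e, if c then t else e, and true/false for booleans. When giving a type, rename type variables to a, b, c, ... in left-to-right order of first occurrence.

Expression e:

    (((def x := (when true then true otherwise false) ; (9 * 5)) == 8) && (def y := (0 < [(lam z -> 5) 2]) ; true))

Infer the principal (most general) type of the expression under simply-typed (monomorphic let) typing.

Derivation:
  unify Bool ~ Bool
  unify Bool ~ Bool
let x : Bool
  unify Int ~ Int
  unify Int ~ Int
  unify Int ~ Int
  unify Int ~ Int
  unify Bool ~ Bool
  unify Int ~ Int
\z._ : a -> Int
  unify a -> Int ~ Int -> b
  unify a ~ Int
  unify Int ~ b
_ _ : Int
  unify Int ~ Int
let y : Bool
  unify Bool ~ Bool

Answer: Bool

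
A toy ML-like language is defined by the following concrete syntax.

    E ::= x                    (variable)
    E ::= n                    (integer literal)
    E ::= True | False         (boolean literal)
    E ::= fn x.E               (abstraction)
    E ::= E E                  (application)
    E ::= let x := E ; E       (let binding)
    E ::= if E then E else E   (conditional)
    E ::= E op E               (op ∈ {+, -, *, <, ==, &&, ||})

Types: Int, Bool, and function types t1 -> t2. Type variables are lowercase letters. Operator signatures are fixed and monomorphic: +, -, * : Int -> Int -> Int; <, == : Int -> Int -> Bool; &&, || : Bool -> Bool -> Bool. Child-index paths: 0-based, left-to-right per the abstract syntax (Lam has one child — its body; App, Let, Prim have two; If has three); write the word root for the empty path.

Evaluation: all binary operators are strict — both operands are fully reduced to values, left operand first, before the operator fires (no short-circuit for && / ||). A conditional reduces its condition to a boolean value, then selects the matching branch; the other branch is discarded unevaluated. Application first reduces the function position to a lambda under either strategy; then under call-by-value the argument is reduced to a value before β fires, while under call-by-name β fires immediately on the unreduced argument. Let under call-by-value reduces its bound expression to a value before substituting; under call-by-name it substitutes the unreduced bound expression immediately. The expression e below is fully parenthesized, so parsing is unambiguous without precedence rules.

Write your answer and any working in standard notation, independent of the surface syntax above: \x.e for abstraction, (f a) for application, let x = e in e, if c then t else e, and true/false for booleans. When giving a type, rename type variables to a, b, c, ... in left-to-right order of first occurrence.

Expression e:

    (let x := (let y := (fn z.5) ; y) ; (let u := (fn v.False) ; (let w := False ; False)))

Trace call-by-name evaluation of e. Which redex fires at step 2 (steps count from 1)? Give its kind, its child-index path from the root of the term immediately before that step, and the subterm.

Answer: let at root : (let u = (\v.false) in (let w = false in false))

Trace:
step 0: (let x = (let y = (\z.5) in y) in (let u = (\v.false) in (let w = false in false)))
step 1: [let@root] (let u = (\v.false) in (let w = false in false))
step 2: [let@root] (let w = false in false)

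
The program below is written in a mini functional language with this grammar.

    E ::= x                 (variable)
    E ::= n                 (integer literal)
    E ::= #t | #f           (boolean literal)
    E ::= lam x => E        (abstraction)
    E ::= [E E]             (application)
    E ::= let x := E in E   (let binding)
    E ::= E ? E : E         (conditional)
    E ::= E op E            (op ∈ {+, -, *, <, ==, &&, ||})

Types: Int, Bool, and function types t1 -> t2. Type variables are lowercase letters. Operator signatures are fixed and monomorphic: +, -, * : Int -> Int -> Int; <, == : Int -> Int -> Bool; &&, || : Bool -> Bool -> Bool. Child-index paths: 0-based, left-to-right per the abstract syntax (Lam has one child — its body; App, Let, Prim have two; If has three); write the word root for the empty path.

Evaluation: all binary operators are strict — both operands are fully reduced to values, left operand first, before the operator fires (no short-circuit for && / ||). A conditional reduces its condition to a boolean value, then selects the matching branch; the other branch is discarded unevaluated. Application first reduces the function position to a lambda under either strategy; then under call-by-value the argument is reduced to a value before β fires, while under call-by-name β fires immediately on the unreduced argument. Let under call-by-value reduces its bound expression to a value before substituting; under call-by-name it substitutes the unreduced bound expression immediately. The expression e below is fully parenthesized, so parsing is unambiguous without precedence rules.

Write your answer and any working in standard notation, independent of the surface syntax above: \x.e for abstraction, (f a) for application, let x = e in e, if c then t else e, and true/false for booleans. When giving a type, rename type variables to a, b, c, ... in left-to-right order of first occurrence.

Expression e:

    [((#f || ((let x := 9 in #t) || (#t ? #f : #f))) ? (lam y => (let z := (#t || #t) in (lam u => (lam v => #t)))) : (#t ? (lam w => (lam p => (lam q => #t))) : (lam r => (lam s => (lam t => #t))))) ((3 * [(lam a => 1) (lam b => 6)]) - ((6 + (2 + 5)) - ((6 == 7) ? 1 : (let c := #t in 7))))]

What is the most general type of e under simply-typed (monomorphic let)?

Working:
  unify Bool ~ Bool
let x : Int
  unify Bool ~ Bool
  unify Bool ~ Bool
  unify Bool ~ Bool
  unify Bool ~ Bool
  unify Bool ~ Bool
  unify Bool ~ Bool
  unify Bool ~ Bool
  unify Bool ~ Bool
let z : Bool
\v._ : c -> Bool
\u._ : b -> c -> Bool
\y._ : a -> b -> c -> Bool
  unify Bool ~ Bool
\q._ : f -> Bool
\p._ : e -> f -> Bool
\w._ : d -> e -> f -> Bool
\t._ : i -> Bool
\s._ : h -> i -> Bool
\r._ : g -> h -> i -> Bool
  unify d -> e -> f -> Bool ~ g -> h -> i -> Bool
  unify d ~ g
  unify e -> f -> Bool ~ h -> i -> Bool
  unify e ~ h
  unify f -> Bool ~ i -> Bool
  unify f ~ i
  unify Bool ~ Bool
  unify a -> b -> c -> Bool ~ g -> h -> i -> Bool
  unify a ~ g
  unify b -> c -> Bool ~ h -> i -> Bool
  unify b ~ h
  unify c -> Bool ~ i -> Bool
  unify c ~ i
  unify Bool ~ Bool
  unify Int ~ Int
\a._ : j -> Int
\b._ : k -> Int
  unify j -> Int ~ (k -> Int) -> l
  unify j ~ k -> Int
  unify Int ~ l
_ _ : Int
  unify Int ~ Int
  unify Int ~ Int
  unify Int ~ Int
  unify Int ~ Int
  unify Int ~ Int
  unify Int ~ Int
  unify Int ~ Int
  unify Int ~ Int
  unify Int ~ Int
  unify Bool ~ Bool
let c : Bool
  unify Int ~ Int
  unify Int ~ Int
  unify Int ~ Int
  unify g -> h -> i -> Bool ~ Int -> m
  unify g ~ Int
  unify h -> i -> Bool ~ m
_ _ : h -> i -> Bool

Answer: a -> b -> Bool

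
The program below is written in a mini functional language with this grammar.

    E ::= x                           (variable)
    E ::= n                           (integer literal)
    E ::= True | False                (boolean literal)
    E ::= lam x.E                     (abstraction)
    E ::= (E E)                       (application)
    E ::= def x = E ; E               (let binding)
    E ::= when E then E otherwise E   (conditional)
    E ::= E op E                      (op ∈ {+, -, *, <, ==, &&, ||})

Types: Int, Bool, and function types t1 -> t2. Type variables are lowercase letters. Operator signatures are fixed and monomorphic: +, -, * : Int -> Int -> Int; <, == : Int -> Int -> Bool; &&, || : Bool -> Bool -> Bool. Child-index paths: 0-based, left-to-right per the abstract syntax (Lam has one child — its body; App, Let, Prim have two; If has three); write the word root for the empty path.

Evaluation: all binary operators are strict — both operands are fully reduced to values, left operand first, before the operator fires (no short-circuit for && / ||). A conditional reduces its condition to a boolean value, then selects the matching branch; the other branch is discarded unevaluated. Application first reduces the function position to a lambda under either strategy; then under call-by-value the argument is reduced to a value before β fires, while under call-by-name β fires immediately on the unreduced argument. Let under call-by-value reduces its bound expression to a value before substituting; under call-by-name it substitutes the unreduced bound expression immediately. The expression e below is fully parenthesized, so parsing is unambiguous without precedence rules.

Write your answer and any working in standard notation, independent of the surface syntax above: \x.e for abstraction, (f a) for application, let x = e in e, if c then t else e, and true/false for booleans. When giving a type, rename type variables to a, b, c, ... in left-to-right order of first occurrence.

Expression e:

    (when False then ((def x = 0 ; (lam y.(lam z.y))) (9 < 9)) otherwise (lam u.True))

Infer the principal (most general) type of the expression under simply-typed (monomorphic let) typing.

Working:
  unify Bool ~ Bool
let x : Int
y : a
\z._ : b -> a
\y._ : a -> b -> a
  unify Int ~ Int
  unify Int ~ Int
  unify a -> b -> a ~ Bool -> c
  unify a ~ Bool
  unify b -> Bool ~ c
_ _ : b -> Bool
\u._ : d -> Bool
  unify b -> Bool ~ d -> Bool
  unify b ~ d
  unify Bool ~ Bool

Answer: a -> Bool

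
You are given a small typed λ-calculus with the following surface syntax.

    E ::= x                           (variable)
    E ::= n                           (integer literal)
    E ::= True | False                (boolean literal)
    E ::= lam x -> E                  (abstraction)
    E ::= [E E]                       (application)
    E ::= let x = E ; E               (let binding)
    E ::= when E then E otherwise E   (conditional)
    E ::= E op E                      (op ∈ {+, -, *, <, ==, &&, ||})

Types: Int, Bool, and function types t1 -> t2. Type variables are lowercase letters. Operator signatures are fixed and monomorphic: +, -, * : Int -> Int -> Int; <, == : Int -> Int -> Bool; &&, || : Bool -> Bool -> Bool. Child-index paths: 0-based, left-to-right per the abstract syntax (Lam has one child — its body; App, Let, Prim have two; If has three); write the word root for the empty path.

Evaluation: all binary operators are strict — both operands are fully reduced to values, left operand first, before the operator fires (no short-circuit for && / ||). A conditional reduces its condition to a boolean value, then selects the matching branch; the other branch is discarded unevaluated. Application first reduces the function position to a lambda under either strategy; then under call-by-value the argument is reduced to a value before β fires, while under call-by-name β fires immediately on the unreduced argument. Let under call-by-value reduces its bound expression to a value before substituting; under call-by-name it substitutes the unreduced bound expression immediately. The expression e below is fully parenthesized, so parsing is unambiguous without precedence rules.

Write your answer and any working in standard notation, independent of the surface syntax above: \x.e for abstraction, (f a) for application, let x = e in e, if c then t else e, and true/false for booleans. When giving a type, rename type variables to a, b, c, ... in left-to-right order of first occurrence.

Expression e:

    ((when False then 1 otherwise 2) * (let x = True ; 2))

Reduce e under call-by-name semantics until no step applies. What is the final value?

Answer: 4

Derivation:
step 0: ((if false then 1 else 2) * (let x = true in 2))
step 1: [if@0] (2 * (let x = true in 2))
step 2: [let@1] (2 * 2)
step 3: [delta@root] 4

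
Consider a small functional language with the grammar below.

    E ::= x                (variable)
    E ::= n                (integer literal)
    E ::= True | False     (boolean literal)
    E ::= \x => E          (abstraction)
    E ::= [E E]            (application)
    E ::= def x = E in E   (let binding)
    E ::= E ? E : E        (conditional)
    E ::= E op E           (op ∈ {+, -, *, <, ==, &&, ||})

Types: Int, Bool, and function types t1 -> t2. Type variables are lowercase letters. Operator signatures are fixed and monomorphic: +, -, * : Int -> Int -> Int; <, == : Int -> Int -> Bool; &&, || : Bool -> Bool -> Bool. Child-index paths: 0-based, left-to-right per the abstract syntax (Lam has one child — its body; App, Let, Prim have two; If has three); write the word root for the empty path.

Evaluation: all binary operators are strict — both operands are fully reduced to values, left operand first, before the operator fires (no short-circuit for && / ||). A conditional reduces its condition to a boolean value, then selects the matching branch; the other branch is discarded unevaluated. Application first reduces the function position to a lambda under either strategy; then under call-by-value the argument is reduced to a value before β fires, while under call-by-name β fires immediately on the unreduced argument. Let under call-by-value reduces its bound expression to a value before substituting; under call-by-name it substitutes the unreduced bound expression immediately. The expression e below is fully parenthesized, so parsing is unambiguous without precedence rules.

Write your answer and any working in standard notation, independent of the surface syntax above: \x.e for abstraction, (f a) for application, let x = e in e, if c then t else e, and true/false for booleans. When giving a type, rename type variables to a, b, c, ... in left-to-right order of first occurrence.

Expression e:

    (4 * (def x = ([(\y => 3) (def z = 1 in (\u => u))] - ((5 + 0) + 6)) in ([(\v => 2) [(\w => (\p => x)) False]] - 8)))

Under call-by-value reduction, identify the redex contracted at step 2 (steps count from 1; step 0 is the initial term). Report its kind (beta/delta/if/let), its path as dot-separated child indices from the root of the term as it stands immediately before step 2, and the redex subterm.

Trace:
step 0: (4 * (let x = (((\y.3) (let z = 1 in (\u.u))) - ((5 + 0) + 6)) in (((\v.2) ((\w.(\p.x)) false)) - 8)))
step 1: [let@1.0.0.1] (4 * (let x = (((\y.3) (\u.u)) - ((5 + 0) + 6)) in (((\v.2) ((\w.(\p.x)) false)) - 8)))
step 2: [beta@1.0.0] (4 * (let x = (3 - ((5 + 0) + 6)) in (((\v.2) ((\w.(\p.x)) false)) - 8)))

Answer: beta at 1.0.0 : ((\y.3) (\u.u))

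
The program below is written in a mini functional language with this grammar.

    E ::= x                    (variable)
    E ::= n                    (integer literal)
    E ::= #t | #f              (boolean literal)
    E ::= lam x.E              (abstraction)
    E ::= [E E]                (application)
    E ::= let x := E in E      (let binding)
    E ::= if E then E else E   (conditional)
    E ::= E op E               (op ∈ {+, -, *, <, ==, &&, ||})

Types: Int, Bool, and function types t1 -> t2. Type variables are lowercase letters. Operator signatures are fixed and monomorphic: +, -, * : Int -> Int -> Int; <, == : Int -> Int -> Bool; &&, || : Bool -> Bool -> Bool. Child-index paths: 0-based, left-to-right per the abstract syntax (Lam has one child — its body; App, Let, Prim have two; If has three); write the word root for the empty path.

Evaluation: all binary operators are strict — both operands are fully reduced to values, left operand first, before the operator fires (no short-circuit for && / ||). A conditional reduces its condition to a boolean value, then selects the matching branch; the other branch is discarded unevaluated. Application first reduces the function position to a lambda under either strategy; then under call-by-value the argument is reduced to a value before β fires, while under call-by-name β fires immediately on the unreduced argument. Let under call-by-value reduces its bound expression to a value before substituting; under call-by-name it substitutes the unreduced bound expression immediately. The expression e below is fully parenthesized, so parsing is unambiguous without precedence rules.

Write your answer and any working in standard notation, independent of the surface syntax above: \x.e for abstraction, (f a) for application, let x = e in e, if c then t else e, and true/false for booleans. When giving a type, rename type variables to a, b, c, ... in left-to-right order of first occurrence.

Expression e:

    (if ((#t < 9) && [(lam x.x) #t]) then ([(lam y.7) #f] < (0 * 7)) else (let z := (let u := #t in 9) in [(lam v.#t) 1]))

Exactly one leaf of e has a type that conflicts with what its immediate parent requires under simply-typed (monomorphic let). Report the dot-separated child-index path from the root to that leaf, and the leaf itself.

Working:
  unify Bool ~ Int
  FAIL: mismatch Bool ~ Int

Answer: 0.0.0 : true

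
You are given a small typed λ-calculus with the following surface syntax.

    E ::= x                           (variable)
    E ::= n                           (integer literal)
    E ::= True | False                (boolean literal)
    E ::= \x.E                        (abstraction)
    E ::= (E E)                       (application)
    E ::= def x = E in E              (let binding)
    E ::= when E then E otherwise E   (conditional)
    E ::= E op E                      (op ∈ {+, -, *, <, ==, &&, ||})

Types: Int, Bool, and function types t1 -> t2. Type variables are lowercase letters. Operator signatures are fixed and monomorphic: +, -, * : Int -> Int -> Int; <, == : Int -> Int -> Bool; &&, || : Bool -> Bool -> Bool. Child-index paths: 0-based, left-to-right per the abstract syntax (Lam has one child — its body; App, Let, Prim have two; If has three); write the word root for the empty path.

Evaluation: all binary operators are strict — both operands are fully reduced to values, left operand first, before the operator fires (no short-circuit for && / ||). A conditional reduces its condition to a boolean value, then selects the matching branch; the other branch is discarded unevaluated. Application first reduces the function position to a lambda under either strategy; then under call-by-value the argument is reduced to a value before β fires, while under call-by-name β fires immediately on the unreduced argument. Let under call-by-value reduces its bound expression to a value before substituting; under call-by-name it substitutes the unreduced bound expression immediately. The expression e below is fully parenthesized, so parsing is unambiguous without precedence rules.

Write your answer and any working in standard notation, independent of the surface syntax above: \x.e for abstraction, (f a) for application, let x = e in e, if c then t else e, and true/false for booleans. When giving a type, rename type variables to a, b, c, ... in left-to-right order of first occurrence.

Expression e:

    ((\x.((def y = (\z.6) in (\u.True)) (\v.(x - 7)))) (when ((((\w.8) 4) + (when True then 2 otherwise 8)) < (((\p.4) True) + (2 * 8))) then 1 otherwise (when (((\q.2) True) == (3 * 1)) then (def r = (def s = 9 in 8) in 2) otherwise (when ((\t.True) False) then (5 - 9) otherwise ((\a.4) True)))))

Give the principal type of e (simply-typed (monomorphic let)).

Working:
\z._ : b -> Int
let y : b -> Int
\u._ : c -> Bool
x : a
  unify a ~ Int
  unify Int ~ Int
\v._ : d -> Int
  unify c -> Bool ~ (d -> Int) -> e
  unify c ~ d -> Int
  unify Bool ~ e
_ _ : Bool
\x._ : Int -> Bool
\w._ : f -> Int
  unify f -> Int ~ Int -> g
  unify f ~ Int
  unify Int ~ g
_ _ : Int
  unify Int ~ Int
  unify Bool ~ Bool
  unify Int ~ Int
  unify Int ~ Int
  unify Int ~ Int
\p._ : h -> Int
  unify h -> Int ~ Bool -> i
  unify h ~ Bool
  unify Int ~ i
_ _ : Int
  unify Int ~ Int
  unify Int ~ Int
  unify Int ~ Int
  unify Int ~ Int
  unify Int ~ Int
  unify Bool ~ Bool
\q._ : j -> Int
  unify j -> Int ~ Bool -> k
  unify j ~ Bool
  unify Int ~ k
_ _ : Int
  unify Int ~ Int
  unify Int ~ Int
  unify Int ~ Int
  unify Int ~ Int
  unify Bool ~ Bool
let s : Int
let r : Int
\t._ : l -> Bool
  unify l -> Bool ~ Bool -> m
  unify l ~ Bool
  unify Bool ~ m
_ _ : Bool
  unify Bool ~ Bool
  unify Int ~ Int
  unify Int ~ Int
\a._ : n -> Int
  unify n -> Int ~ Bool -> o
  unify n ~ Bool
  unify Int ~ o
_ _ : Int
  unify Int ~ Int
  unify Int ~ Int
  unify Int ~ Int
  unify Int -> Bool ~ Int -> p
  unify Int ~ Int
  unify Bool ~ p
_ _ : Bool

Answer: Bool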